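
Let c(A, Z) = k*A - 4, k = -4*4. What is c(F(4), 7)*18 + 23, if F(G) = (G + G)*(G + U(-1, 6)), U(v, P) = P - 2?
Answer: -18481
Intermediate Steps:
U(v, P) = -2 + P
k = -16
F(G) = 2*G*(4 + G) (F(G) = (G + G)*(G + (-2 + 6)) = (2*G)*(G + 4) = (2*G)*(4 + G) = 2*G*(4 + G))
c(A, Z) = -4 - 16*A (c(A, Z) = -16*A - 4 = -4 - 16*A)
c(F(4), 7)*18 + 23 = (-4 - 32*4*(4 + 4))*18 + 23 = (-4 - 32*4*8)*18 + 23 = (-4 - 16*64)*18 + 23 = (-4 - 1024)*18 + 23 = -1028*18 + 23 = -18504 + 23 = -18481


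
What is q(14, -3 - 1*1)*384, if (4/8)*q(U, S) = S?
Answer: -3072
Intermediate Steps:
q(U, S) = 2*S
q(14, -3 - 1*1)*384 = (2*(-3 - 1*1))*384 = (2*(-3 - 1))*384 = (2*(-4))*384 = -8*384 = -3072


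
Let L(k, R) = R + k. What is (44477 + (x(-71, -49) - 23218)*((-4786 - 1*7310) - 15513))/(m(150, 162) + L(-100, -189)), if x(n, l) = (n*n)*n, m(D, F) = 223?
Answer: -5261317519/33 ≈ -1.5943e+8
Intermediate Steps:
x(n, l) = n³ (x(n, l) = n²*n = n³)
(44477 + (x(-71, -49) - 23218)*((-4786 - 1*7310) - 15513))/(m(150, 162) + L(-100, -189)) = (44477 + ((-71)³ - 23218)*((-4786 - 1*7310) - 15513))/(223 + (-189 - 100)) = (44477 + (-357911 - 23218)*((-4786 - 7310) - 15513))/(223 - 289) = (44477 - 381129*(-12096 - 15513))/(-66) = (44477 - 381129*(-27609))*(-1/66) = (44477 + 10522590561)*(-1/66) = 10522635038*(-1/66) = -5261317519/33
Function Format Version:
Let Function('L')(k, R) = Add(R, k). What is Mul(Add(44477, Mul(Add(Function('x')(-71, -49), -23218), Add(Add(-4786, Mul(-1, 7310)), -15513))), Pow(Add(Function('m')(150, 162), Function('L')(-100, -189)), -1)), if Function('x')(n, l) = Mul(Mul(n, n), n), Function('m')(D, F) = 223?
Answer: Rational(-5261317519, 33) ≈ -1.5943e+8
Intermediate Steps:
Function('x')(n, l) = Pow(n, 3) (Function('x')(n, l) = Mul(Pow(n, 2), n) = Pow(n, 3))
Mul(Add(44477, Mul(Add(Function('x')(-71, -49), -23218), Add(Add(-4786, Mul(-1, 7310)), -15513))), Pow(Add(Function('m')(150, 162), Function('L')(-100, -189)), -1)) = Mul(Add(44477, Mul(Add(Pow(-71, 3), -23218), Add(Add(-4786, Mul(-1, 7310)), -15513))), Pow(Add(223, Add(-189, -100)), -1)) = Mul(Add(44477, Mul(Add(-357911, -23218), Add(Add(-4786, -7310), -15513))), Pow(Add(223, -289), -1)) = Mul(Add(44477, Mul(-381129, Add(-12096, -15513))), Pow(-66, -1)) = Mul(Add(44477, Mul(-381129, -27609)), Rational(-1, 66)) = Mul(Add(44477, 10522590561), Rational(-1, 66)) = Mul(10522635038, Rational(-1, 66)) = Rational(-5261317519, 33)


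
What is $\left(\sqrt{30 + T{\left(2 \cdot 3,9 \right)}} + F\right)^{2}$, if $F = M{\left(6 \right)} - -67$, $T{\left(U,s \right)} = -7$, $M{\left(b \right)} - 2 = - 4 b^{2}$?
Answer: $\left(-75 + \sqrt{23}\right)^{2} \approx 4928.6$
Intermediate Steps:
$M{\left(b \right)} = 2 - 4 b^{2}$
$F = -75$ ($F = \left(2 - 4 \cdot 6^{2}\right) - -67 = \left(2 - 144\right) + 67 = -142 + 67 = -75$)
$\left(\sqrt{30 + T{\left(2 \cdot 3,9 \right)}} + F\right)^{2} = \left(\sqrt{30 - 7} - 75\right)^{2} = \left(\sqrt{23} - 75\right)^{2} = \left(-75 + \sqrt{23}\right)^{2}$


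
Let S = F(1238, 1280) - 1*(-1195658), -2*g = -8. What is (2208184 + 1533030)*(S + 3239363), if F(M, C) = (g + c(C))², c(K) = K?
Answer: 22760337563878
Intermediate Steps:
g = 4 (g = -½*(-8) = 4)
F(M, C) = (4 + C)²
S = 2844314 (S = (4 + 1280)² - 1*(-1195658) = 1284² + 1195658 = 1648656 + 1195658 = 2844314)
(2208184 + 1533030)*(S + 3239363) = (2208184 + 1533030)*(2844314 + 3239363) = 3741214*6083677 = 22760337563878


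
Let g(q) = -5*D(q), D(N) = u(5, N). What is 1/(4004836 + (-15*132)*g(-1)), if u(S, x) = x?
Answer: 1/3994936 ≈ 2.5032e-7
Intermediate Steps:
D(N) = N
g(q) = -5*q
1/(4004836 + (-15*132)*g(-1)) = 1/(4004836 + (-15*132)*(-5*(-1))) = 1/(4004836 - 1980*5) = 1/(4004836 - 9900) = 1/3994936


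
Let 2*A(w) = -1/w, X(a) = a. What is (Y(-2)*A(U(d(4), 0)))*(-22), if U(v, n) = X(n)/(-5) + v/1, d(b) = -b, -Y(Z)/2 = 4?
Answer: 22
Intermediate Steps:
Y(Z) = -8 (Y(Z) = -2*4 = -8)
U(v, n) = v - n/5 (U(v, n) = n/(-5) + v/1 = n*(-⅕) + v*1 = -n/5 + v = v - n/5)
A(w) = -1/(2*w) (A(w) = (-1/w)/2 = -1/(2*w))
(Y(-2)*A(U(d(4), 0)))*(-22) = -(-4)/(-1*4 - ⅕*0)*(-22) = -(-4)/(-4 + 0)*(-22) = -(-4)/(-4)*(-22) = -(-4)*(-1)/4*(-22) = -8*⅛*(-22) = -1*(-22) = 22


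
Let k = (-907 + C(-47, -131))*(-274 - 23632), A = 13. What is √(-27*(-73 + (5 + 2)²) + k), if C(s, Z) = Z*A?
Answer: 6*√1733203 ≈ 7899.1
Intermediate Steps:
C(s, Z) = 13*Z (C(s, Z) = Z*13 = 13*Z)
k = 62394660 (k = (-907 + 13*(-131))*(-274 - 23632) = (-907 - 1703)*(-23906) = -2610*(-23906) = 62394660)
√(-27*(-73 + (5 + 2)²) + k) = √(-27*(-73 + (5 + 2)²) + 62394660) = √(-27*(-73 + 7²) + 62394660) = √(-27*(-73 + 49) + 62394660) = √(-27*(-24) + 62394660) = √(648 + 62394660) = √62395308 = 6*√1733203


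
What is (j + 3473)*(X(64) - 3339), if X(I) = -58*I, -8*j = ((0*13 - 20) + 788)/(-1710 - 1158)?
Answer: -5852717805/239 ≈ -2.4488e+7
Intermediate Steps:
j = 8/239 (j = -((0*13 - 20) + 788)/(8*(-1710 - 1158)) = -((0 - 20) + 788)/(8*(-2868)) = -(-20 + 788)*(-1)/(8*2868) = -96*(-1)/2868 = -⅛*(-64/239) = 8/239 ≈ 0.033473)
(j + 3473)*(X(64) - 3339) = (8/239 + 3473)*(-58*64 - 3339) = 830055*(-3712 - 3339)/239 = (830055/239)*(-7051) = -5852717805/239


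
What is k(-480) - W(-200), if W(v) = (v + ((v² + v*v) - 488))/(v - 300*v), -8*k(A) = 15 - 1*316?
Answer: 2170663/59800 ≈ 36.299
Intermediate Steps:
k(A) = 301/8 (k(A) = -(15 - 1*316)/8 = -(15 - 316)/8 = -⅛*(-301) = 301/8)
W(v) = -(-488 + v + 2*v²)/(299*v) (W(v) = (v + ((v² + v²) - 488))/((-299*v)) = (v + (2*v² - 488))*(-1/(299*v)) = (v + (-488 + 2*v²))*(-1/(299*v)) = (-488 + v + 2*v²)*(-1/(299*v)) = -(-488 + v + 2*v²)/(299*v))
k(-480) - W(-200) = 301/8 - (488 - 1*(-200) - 2*(-200)²)/(299*(-200)) = 301/8 - (-1)*(488 + 200 - 2*40000)/(299*200) = 301/8 - (-1)*(488 + 200 - 80000)/(299*200) = 301/8 - (-1)*(-79312)/(299*200) = 301/8 - 1*9914/7475 = 301/8 - 9914/7475 = 2170663/59800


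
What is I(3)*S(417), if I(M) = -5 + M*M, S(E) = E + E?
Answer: 3336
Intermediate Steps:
S(E) = 2*E
I(M) = -5 + M²
I(3)*S(417) = (-5 + 3²)*(2*417) = (-5 + 9)*834 = 4*834 = 3336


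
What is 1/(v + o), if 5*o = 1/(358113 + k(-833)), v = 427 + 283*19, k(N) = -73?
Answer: 1790200/10390320801 ≈ 0.00017229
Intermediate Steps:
v = 5804 (v = 427 + 5377 = 5804)
o = 1/1790200 (o = 1/(5*(358113 - 73)) = (⅕)/358040 = (⅕)*(1/358040) = 1/1790200 ≈ 5.5860e-7)
1/(v + o) = 1/(5804 + 1/1790200) = 1/(10390320801/1790200) = 1790200/10390320801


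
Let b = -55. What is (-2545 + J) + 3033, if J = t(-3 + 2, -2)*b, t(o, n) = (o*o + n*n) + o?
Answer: 268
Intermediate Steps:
t(o, n) = o + n**2 + o**2 (t(o, n) = (o**2 + n**2) + o = (n**2 + o**2) + o = o + n**2 + o**2)
J = -220 (J = ((-3 + 2) + (-2)**2 + (-3 + 2)**2)*(-55) = (-1 + 4 + (-1)**2)*(-55) = (-1 + 4 + 1)*(-55) = 4*(-55) = -220)
(-2545 + J) + 3033 = (-2545 - 220) + 3033 = -2765 + 3033 = 268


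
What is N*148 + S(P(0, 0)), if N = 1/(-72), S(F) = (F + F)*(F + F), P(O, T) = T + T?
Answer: -37/18 ≈ -2.0556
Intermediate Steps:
P(O, T) = 2*T
S(F) = 4*F² (S(F) = (2*F)*(2*F) = 4*F²)
N = -1/72 ≈ -0.013889
N*148 + S(P(0, 0)) = -1/72*148 + 4*(2*0)² = -37/18 + 4*0² = -37/18 + 4*0 = -37/18 + 0 = -37/18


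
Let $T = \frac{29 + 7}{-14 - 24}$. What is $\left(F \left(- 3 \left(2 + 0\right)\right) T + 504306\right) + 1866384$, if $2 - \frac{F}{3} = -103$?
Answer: $\frac{45077130}{19} \approx 2.3725 \cdot 10^{6}$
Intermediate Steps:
$F = 315$ ($F = 6 - -309 = 6 + 309 = 315$)
$T = - \frac{18}{19}$ ($T = \frac{36}{-38} = 36 \left(- \frac{1}{38}\right) = - \frac{18}{19} \approx -0.94737$)
$\left(F \left(- 3 \left(2 + 0\right)\right) T + 504306\right) + 1866384 = \left(315 \left(- 3 \left(2 + 0\right)\right) \left(- \frac{18}{19}\right) + 504306\right) + 1866384 = \left(315 \left(\left(-3\right) 2\right) \left(- \frac{18}{19}\right) + 504306\right) + 1866384 = \left(315 \left(-6\right) \left(- \frac{18}{19}\right) + 504306\right) + 1866384 = \left(\left(-1890\right) \left(- \frac{18}{19}\right) + 504306\right) + 1866384 = \left(\frac{34020}{19} + 504306\right) + 1866384 = \frac{9615834}{19} + 1866384 = \frac{45077130}{19}$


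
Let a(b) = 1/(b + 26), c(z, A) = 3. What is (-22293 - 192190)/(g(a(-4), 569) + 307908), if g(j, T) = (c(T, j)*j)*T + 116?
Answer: -4718626/6778235 ≈ -0.69614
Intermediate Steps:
a(b) = 1/(26 + b)
g(j, T) = 116 + 3*T*j (g(j, T) = (3*j)*T + 116 = 3*T*j + 116 = 116 + 3*T*j)
(-22293 - 192190)/(g(a(-4), 569) + 307908) = (-22293 - 192190)/((116 + 3*569/(26 - 4)) + 307908) = -214483/((116 + 3*569/22) + 307908) = -214483/((116 + 3*569*(1/22)) + 307908) = -214483/((116 + 1707/22) + 307908) = -214483/(4259/22 + 307908) = -214483/6778235/22 = -214483*22/6778235 = -4718626/6778235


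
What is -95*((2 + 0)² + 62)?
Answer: -6270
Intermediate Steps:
-95*((2 + 0)² + 62) = -95*(2² + 62) = -95*(4 + 62) = -95*66 = -6270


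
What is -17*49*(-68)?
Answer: 56644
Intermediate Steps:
-17*49*(-68) = -833*(-68) = 56644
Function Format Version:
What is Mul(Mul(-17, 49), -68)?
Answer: 56644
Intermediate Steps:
Mul(Mul(-17, 49), -68) = Mul(-833, -68) = 56644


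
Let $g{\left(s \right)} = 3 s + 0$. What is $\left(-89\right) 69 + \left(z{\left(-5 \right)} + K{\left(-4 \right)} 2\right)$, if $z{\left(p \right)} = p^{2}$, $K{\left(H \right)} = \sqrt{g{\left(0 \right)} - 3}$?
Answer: $-6116 + 2 i \sqrt{3} \approx -6116.0 + 3.4641 i$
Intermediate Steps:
$g{\left(s \right)} = 3 s$
$K{\left(H \right)} = i \sqrt{3}$ ($K{\left(H \right)} = \sqrt{3 \cdot 0 - 3} = \sqrt{0 - 3} = \sqrt{-3} = i \sqrt{3}$)
$\left(-89\right) 69 + \left(z{\left(-5 \right)} + K{\left(-4 \right)} 2\right) = \left(-89\right) 69 + \left(\left(-5\right)^{2} + i \sqrt{3} \cdot 2\right) = -6141 + \left(25 + 2 i \sqrt{3}\right) = -6116 + 2 i \sqrt{3}$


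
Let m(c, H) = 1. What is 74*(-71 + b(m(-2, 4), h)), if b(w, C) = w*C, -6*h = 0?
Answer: -5254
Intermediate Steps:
h = 0 (h = -⅙*0 = 0)
b(w, C) = C*w
74*(-71 + b(m(-2, 4), h)) = 74*(-71 + 0*1) = 74*(-71 + 0) = 74*(-71) = -5254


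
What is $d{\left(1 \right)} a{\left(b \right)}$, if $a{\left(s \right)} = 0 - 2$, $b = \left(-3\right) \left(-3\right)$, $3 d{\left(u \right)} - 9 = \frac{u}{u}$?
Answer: $- \frac{20}{3} \approx -6.6667$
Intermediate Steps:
$d{\left(u \right)} = \frac{10}{3}$ ($d{\left(u \right)} = 3 + \frac{u \frac{1}{u}}{3} = 3 + \frac{1}{3} \cdot 1 = 3 + \frac{1}{3} = \frac{10}{3}$)
$b = 9$
$a{\left(s \right)} = -2$
$d{\left(1 \right)} a{\left(b \right)} = \frac{10}{3} \left(-2\right) = - \frac{20}{3}$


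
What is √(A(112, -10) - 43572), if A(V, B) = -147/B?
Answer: 3*I*√483970/10 ≈ 208.7*I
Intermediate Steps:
√(A(112, -10) - 43572) = √(-147/(-10) - 43572) = √(-147*(-⅒) - 43572) = √(147/10 - 43572) = √(-435573/10) = 3*I*√483970/10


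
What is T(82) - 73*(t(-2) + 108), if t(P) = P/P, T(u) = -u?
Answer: -8039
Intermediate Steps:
t(P) = 1
T(82) - 73*(t(-2) + 108) = -1*82 - 73*(1 + 108) = -82 - 73*109 = -82 - 7957 = -8039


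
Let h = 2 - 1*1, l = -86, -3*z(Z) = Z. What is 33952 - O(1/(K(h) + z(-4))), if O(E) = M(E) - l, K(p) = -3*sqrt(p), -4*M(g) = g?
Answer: 677317/20 ≈ 33866.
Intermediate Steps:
M(g) = -g/4
z(Z) = -Z/3
h = 1 (h = 2 - 1 = 1)
O(E) = 86 - E/4 (O(E) = -E/4 - 1*(-86) = -E/4 + 86 = 86 - E/4)
33952 - O(1/(K(h) + z(-4))) = 33952 - (86 - 1/(4*(-3*sqrt(1) - 1/3*(-4)))) = 33952 - (86 - 1/(4*(-3*1 + 4/3))) = 33952 - (86 - 1/(4*(-3 + 4/3))) = 33952 - (86 - 1/(4*(-5/3))) = 33952 - (86 - 1/4*(-3/5)) = 33952 - (86 + 3/20) = 33952 - 1*1723/20 = 33952 - 1723/20 = 677317/20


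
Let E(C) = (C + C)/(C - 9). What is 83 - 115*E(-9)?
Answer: -32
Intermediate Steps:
E(C) = 2*C/(-9 + C) (E(C) = (2*C)/(-9 + C) = 2*C/(-9 + C))
83 - 115*E(-9) = 83 - 230*(-9)/(-9 - 9) = 83 - 230*(-9)/(-18) = 83 - 230*(-9)*(-1)/18 = 83 - 115*1 = 83 - 115 = -32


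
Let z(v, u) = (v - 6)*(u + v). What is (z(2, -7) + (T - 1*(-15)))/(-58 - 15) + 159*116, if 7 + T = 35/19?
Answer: 25581261/1387 ≈ 18444.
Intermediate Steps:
T = -98/19 (T = -7 + 35/19 = -98/19 ≈ -5.1579)
z(v, u) = (-6 + v)*(u + v)
(z(2, -7) + (T - 1*(-15)))/(-58 - 15) + 159*116 = ((2**2 - 6*(-7) - 6*2 - 7*2) + (-98/19 - 1*(-15)))/(-58 - 15) + 159*116 = ((4 + 42 - 12 - 14) + (-98/19 + 15))/(-73) + 18444 = (20 + 187/19)*(-1/73) + 18444 = (567/19)*(-1/73) + 18444 = -567/1387 + 18444 = 25581261/1387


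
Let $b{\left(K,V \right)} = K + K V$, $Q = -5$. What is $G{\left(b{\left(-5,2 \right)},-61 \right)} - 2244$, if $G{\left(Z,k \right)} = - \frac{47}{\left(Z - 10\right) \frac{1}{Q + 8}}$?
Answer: $- \frac{55959}{25} \approx -2238.4$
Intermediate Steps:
$G{\left(Z,k \right)} = - \frac{47}{- \frac{10}{3} + \frac{Z}{3}}$ ($G{\left(Z,k \right)} = - \frac{47}{\left(Z - 10\right) \frac{1}{-5 + 8}} = - \frac{47}{\left(-10 + Z\right) \frac{1}{3}} = - \frac{47}{- \frac{10}{3} + \frac{Z}{3}}$)
$G{\left(b{\left(-5,2 \right)},-61 \right)} - 2244 = - \frac{141}{-10 - 5 \left(1 + 2\right)} - 2244 = - \frac{141}{-10 - 15} - 2244 = - \frac{141}{-25} - 2244 = \left(-141\right) \left(- \frac{1}{25}\right) - 2244 = \frac{141}{25} - 2244 = - \frac{55959}{25}$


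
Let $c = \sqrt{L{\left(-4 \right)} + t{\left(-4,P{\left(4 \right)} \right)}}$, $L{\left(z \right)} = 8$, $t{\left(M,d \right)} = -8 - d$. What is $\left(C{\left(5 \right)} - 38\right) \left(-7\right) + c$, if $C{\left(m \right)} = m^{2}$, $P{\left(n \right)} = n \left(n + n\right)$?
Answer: $91 + 4 i \sqrt{2} \approx 91.0 + 5.6569 i$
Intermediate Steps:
$P{\left(n \right)} = 2 n^{2}$ ($P{\left(n \right)} = n 2 n = 2 n^{2}$)
$c = 4 i \sqrt{2}$ ($c = \sqrt{8 - \left(8 + 2 \cdot 4^{2}\right)} = \sqrt{8 - \left(8 + 2 \cdot 16\right)} = \sqrt{8 - 40} = \sqrt{-32} = 4 i \sqrt{2} \approx 5.6569 i$)
$\left(C{\left(5 \right)} - 38\right) \left(-7\right) + c = \left(5^{2} - 38\right) \left(-7\right) + 4 i \sqrt{2} = \left(25 - 38\right) \left(-7\right) + 4 i \sqrt{2} = \left(-13\right) \left(-7\right) + 4 i \sqrt{2} = 91 + 4 i \sqrt{2}$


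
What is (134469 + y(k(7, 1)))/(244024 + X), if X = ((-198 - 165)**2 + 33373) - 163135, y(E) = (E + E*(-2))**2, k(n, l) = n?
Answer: 134518/246031 ≈ 0.54675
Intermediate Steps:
y(E) = E**2 (y(E) = (E - 2*E)**2 = (-E)**2 = E**2)
X = 2007 (X = ((-363)**2 + 33373) - 163135 = (131769 + 33373) - 163135 = 165142 - 163135 = 2007)
(134469 + y(k(7, 1)))/(244024 + X) = (134469 + 7**2)/(244024 + 2007) = (134469 + 49)/246031 = 134518*(1/246031) = 134518/246031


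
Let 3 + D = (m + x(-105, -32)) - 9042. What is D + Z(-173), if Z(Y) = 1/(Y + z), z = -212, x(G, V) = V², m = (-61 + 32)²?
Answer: -2764301/385 ≈ -7180.0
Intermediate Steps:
m = 841 (m = (-29)² = 841)
D = -7180 (D = -3 + ((841 + (-32)²) - 9042) = -3 + ((841 + 1024) - 9042) = -3 + (1865 - 9042) = -3 - 7177 = -7180)
Z(Y) = 1/(-212 + Y) (Z(Y) = 1/(Y - 212) = 1/(-212 + Y))
D + Z(-173) = -7180 + 1/(-212 - 173) = -7180 + 1/(-385) = -7180 - 1/385 = -2764301/385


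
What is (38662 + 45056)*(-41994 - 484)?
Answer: -3556173204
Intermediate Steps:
(38662 + 45056)*(-41994 - 484) = 83718*(-42478) = -3556173204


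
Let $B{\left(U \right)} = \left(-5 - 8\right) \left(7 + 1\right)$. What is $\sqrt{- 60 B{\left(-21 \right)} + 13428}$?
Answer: $2 \sqrt{4917} \approx 140.24$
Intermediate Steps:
$B{\left(U \right)} = -104$ ($B{\left(U \right)} = \left(-13\right) 8 = -104$)
$\sqrt{- 60 B{\left(-21 \right)} + 13428} = \sqrt{\left(-60\right) \left(-104\right) + 13428} = \sqrt{6240 + 13428} = \sqrt{19668} = 2 \sqrt{4917}$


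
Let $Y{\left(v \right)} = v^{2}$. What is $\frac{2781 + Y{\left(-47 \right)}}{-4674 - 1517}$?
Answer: $- \frac{4990}{6191} \approx -0.80601$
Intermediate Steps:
$\frac{2781 + Y{\left(-47 \right)}}{-4674 - 1517} = \frac{2781 + \left(-47\right)^{2}}{-4674 - 1517} = \frac{2781 + 2209}{-6191} = 4990 \left(- \frac{1}{6191}\right) = - \frac{4990}{6191}$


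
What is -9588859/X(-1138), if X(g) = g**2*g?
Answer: 9588859/1473760072 ≈ 0.0065064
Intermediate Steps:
X(g) = g**3
-9588859/X(-1138) = -9588859/((-1138)**3) = -9588859/(-1473760072) = -9588859*(-1/1473760072) = 9588859/1473760072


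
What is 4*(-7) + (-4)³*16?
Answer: -1052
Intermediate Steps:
4*(-7) + (-4)³*16 = -28 - 64*16 = -28 - 1024 = -1052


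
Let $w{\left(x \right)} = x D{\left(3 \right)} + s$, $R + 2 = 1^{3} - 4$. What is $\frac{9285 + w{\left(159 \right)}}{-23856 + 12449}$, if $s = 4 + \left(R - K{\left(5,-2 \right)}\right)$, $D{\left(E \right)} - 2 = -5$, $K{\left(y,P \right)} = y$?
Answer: $- \frac{8802}{11407} \approx -0.77163$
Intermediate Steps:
$R = -5$ ($R = -2 + \left(1^{3} - 4\right) = -2 + \left(1 - 4\right) = -2 - 3 = -5$)
$D{\left(E \right)} = -3$ ($D{\left(E \right)} = 2 - 5 = -3$)
$s = -6$ ($s = 4 - 10 = -6$)
$w{\left(x \right)} = -6 - 3 x$ ($w{\left(x \right)} = x \left(-3\right) - 6 = - 3 x - 6 = -6 - 3 x$)
$\frac{9285 + w{\left(159 \right)}}{-23856 + 12449} = \frac{9285 - 483}{-23856 + 12449} = \frac{9285 - 483}{-11407} = \left(9285 - 483\right) \left(- \frac{1}{11407}\right) = 8802 \left(- \frac{1}{11407}\right) = - \frac{8802}{11407}$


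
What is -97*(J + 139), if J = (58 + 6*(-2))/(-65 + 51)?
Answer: -92150/7 ≈ -13164.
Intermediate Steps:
J = -23/7 (J = (58 - 12)/(-14) = 46*(-1/14) = -23/7 ≈ -3.2857)
-97*(J + 139) = -97*(-23/7 + 139) = -97*950/7 = -92150/7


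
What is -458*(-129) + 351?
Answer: 59433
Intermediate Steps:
-458*(-129) + 351 = 59082 + 351 = 59433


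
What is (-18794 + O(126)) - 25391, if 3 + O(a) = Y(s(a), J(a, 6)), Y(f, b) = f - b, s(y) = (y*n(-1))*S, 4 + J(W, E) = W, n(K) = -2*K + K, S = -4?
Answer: -44814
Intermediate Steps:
n(K) = -K
J(W, E) = -4 + W
s(y) = -4*y (s(y) = (y*(-1*(-1)))*(-4) = (y*1)*(-4) = y*(-4) = -4*y)
O(a) = 1 - 5*a (O(a) = -3 + (-4*a - (-4 + a)) = -3 + (-4*a + (4 - a)) = -3 + (4 - 5*a) = 1 - 5*a)
(-18794 + O(126)) - 25391 = (-18794 + (1 - 5*126)) - 25391 = (-18794 + (1 - 630)) - 25391 = (-18794 - 629) - 25391 = -19423 - 25391 = -44814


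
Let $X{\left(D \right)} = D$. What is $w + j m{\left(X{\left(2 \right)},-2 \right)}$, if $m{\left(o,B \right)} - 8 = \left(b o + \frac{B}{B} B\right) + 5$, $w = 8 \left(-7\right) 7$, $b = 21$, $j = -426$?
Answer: $-22970$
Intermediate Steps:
$w = -392$ ($w = \left(-56\right) 7 = -392$)
$m{\left(o,B \right)} = 13 + B + 21 o$ ($m{\left(o,B \right)} = 8 + \left(\left(21 o + \frac{B}{B} B\right) + 5\right) = 8 + \left(\left(21 o + 1 B\right) + 5\right) = 8 + \left(\left(21 o + B\right) + 5\right) = 8 + \left(\left(B + 21 o\right) + 5\right) = 8 + \left(5 + B + 21 o\right) = 13 + B + 21 o$)
$w + j m{\left(X{\left(2 \right)},-2 \right)} = -392 - 426 \left(13 - 2 + 21 \cdot 2\right) = -392 - 426 \left(13 - 2 + 42\right) = -392 - 22578 = -22970$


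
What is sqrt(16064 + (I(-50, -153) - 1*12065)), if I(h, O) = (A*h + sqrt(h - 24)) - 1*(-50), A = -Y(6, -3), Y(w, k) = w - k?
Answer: sqrt(4499 + I*sqrt(74)) ≈ 67.075 + 0.0641*I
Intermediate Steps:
A = -9 (A = -(6 - 1*(-3)) = -(6 + 3) = -1*9 = -9)
I(h, O) = 50 + sqrt(-24 + h) - 9*h (I(h, O) = (-9*h + sqrt(h - 24)) - 1*(-50) = (-9*h + sqrt(-24 + h)) + 50 = (sqrt(-24 + h) - 9*h) + 50 = 50 + sqrt(-24 + h) - 9*h)
sqrt(16064 + (I(-50, -153) - 1*12065)) = sqrt(16064 + ((50 + sqrt(-24 - 50) - 9*(-50)) - 1*12065)) = sqrt(16064 + ((50 + sqrt(-74) + 450) - 12065)) = sqrt(16064 + ((50 + I*sqrt(74) + 450) - 12065)) = sqrt(16064 + ((500 + I*sqrt(74)) - 12065)) = sqrt(16064 + (-11565 + I*sqrt(74))) = sqrt(4499 + I*sqrt(74))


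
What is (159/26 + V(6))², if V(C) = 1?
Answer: 34225/676 ≈ 50.629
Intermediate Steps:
(159/26 + V(6))² = (159/26 + 1)² = (185/26)² = 34225/676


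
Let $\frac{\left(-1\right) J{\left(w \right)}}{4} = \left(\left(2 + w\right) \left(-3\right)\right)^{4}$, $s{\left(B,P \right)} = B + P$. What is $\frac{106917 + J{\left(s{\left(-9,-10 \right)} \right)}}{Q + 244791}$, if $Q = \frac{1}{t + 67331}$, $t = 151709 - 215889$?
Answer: $- \frac{84931697937}{771336442} \approx -110.11$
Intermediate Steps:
$J{\left(w \right)} = - 4 \left(-6 - 3 w\right)^{4}$ ($J{\left(w \right)} = - 4 \left(\left(2 + w\right) \left(-3\right)\right)^{4} = - 4 \left(-6 - 3 w\right)^{4}$)
$t = -64180$
$Q = \frac{1}{3151}$ ($Q = \frac{1}{-64180 + 67331} = \frac{1}{3151} \approx 0.00031736$)
$\frac{106917 + J{\left(s{\left(-9,-10 \right)} \right)}}{Q + 244791} = \frac{106917 - 324 \left(2 - 19\right)^{4}}{\frac{1}{3151} + 244791} = \frac{106917 - 324 \left(2 - 19\right)^{4}}{\frac{771336442}{3151}} = \left(106917 - 324 \left(-17\right)^{4}\right) \frac{3151}{771336442} = \left(106917 - 27060804\right) \frac{3151}{771336442} = \left(-26953887\right) \frac{3151}{771336442} = - \frac{84931697937}{771336442}$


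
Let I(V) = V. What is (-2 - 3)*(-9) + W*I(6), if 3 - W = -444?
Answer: 2727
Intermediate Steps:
W = 447 (W = 3 - 1*(-444) = 3 + 444 = 447)
(-2 - 3)*(-9) + W*I(6) = (-2 - 3)*(-9) + 447*6 = -5*(-9) + 2682 = 45 + 2682 = 2727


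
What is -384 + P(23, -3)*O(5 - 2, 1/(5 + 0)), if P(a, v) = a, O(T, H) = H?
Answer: -1897/5 ≈ -379.40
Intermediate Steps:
-384 + P(23, -3)*O(5 - 2, 1/(5 + 0)) = -384 + 23/(5 + 0) = -384 + 23/5 = -1897/5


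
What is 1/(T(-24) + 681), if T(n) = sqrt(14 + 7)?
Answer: 227/154580 - sqrt(21)/463740 ≈ 0.0014586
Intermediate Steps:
T(n) = sqrt(21)
1/(T(-24) + 681) = 1/(sqrt(21) + 681) = 1/(681 + sqrt(21))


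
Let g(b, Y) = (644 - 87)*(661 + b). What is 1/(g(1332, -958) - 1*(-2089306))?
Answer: 1/3199407 ≈ 3.1256e-7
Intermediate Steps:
g(b, Y) = 368177 + 557*b (g(b, Y) = 557*(661 + b) = 368177 + 557*b)
1/(g(1332, -958) - 1*(-2089306)) = 1/((368177 + 557*1332) - 1*(-2089306)) = 1/((368177 + 741924) + 2089306) = 1/(1110101 + 2089306) = 1/3199407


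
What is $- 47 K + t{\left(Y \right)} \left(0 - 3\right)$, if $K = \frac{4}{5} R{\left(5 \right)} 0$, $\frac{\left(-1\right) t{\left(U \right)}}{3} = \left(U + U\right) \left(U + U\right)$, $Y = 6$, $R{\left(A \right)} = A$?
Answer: $1296$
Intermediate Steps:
$t{\left(U \right)} = - 12 U^{2}$ ($t{\left(U \right)} = - 3 \left(U + U\right) \left(U + U\right) = - 3 \cdot 2 U 2 U = - 3 \cdot 4 U^{2} = - 12 U^{2}$)
$K = 0$ ($K = \frac{4}{5} \cdot 5 \cdot 0 = 4 \cdot 0 = 0$)
$- 47 K + t{\left(Y \right)} \left(0 - 3\right) = \left(-47\right) 0 + - 12 \cdot 6^{2} \left(0 - 3\right) = 0 + \left(-12\right) 36 \left(-3\right) = 0 - -1296 = 0 + 1296 = 1296$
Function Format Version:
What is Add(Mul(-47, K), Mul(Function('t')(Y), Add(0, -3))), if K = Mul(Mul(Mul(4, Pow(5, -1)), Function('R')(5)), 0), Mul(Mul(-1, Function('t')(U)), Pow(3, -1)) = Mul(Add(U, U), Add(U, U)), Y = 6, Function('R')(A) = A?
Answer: 1296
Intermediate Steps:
Function('t')(U) = Mul(-12, Pow(U, 2)) (Function('t')(U) = Mul(-3, Mul(Add(U, U), Add(U, U))) = Mul(-3, Mul(Mul(2, U), Mul(2, U))) = Mul(-3, Mul(4, Pow(U, 2))) = Mul(-12, Pow(U, 2)))
K = 0 (K = Mul(Mul(Mul(4, Pow(5, -1)), 5), 0) = Mul(Mul(Mul(4, Rational(1, 5)), 5), 0) = Mul(Mul(Rational(4, 5), 5), 0) = Mul(4, 0) = 0)
Add(Mul(-47, K), Mul(Function('t')(Y), Add(0, -3))) = Add(Mul(-47, 0), Mul(Mul(-12, Pow(6, 2)), Add(0, -3))) = Add(0, Mul(Mul(-12, 36), -3)) = Add(0, Mul(-432, -3)) = Add(0, 1296) = 1296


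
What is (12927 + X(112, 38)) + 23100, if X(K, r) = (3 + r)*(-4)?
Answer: 35863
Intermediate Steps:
X(K, r) = -12 - 4*r
(12927 + X(112, 38)) + 23100 = (12927 + (-12 - 4*38)) + 23100 = (12927 + (-12 - 152)) + 23100 = (12927 - 164) + 23100 = 12763 + 23100 = 35863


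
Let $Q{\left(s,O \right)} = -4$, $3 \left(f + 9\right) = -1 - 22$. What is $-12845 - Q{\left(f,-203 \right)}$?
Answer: $-12841$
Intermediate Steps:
$f = - \frac{50}{3}$ ($f = -9 + \frac{-1 - 22}{3} = -9 + \frac{1}{3} \left(-23\right) = -9 - \frac{23}{3} = - \frac{50}{3} \approx -16.667$)
$-12845 - Q{\left(f,-203 \right)} = -12845 - -4 = -12845 + 4 = -12841$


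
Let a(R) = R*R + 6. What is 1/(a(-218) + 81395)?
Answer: 1/128925 ≈ 7.7564e-6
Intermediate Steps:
a(R) = 6 + R² (a(R) = R² + 6 = 6 + R²)
1/(a(-218) + 81395) = 1/((6 + (-218)²) + 81395) = 1/((6 + 47524) + 81395) = 1/(47530 + 81395) = 1/128925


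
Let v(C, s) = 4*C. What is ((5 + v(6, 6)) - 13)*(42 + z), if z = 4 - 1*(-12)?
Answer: 928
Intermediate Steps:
z = 16 (z = 4 + 12 = 16)
((5 + v(6, 6)) - 13)*(42 + z) = ((5 + 4*6) - 13)*(42 + 16) = ((5 + 24) - 13)*58 = (29 - 13)*58 = 16*58 = 928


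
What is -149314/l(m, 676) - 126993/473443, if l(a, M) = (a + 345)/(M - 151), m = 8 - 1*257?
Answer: -6185522990813/7575088 ≈ -8.1656e+5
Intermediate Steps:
m = -249 (m = 8 - 257 = -249)
l(a, M) = (345 + a)/(-151 + M)
-149314/l(m, 676) - 126993/473443 = -149314*(-151 + 676)/(345 - 249) - 126993/473443 = -149314/(96/525) - 126993*1/473443 = -149314/((1/525)*96) - 126993/473443 = -149314/32/175 - 126993/473443 = -149314*175/32 - 126993/473443 = -13064975/16 - 126993/473443 = -6185522990813/7575088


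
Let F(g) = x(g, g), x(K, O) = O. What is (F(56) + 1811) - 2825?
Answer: -958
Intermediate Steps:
F(g) = g
(F(56) + 1811) - 2825 = (56 + 1811) - 2825 = 1867 - 2825 = -958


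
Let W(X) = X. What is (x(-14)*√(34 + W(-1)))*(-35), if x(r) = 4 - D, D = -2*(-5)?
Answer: 210*√33 ≈ 1206.4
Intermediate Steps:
D = 10
x(r) = -6 (x(r) = 4 - 1*10 = 4 - 10 = -6)
(x(-14)*√(34 + W(-1)))*(-35) = -6*√(34 - 1)*(-35) = -6*√33*(-35) = 210*√33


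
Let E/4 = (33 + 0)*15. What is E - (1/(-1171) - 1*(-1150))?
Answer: 971931/1171 ≈ 830.00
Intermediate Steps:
E = 1980 (E = 4*((33 + 0)*15) = 4*(33*15) = 4*495 = 1980)
E - (1/(-1171) - 1*(-1150)) = 1980 - (1/(-1171) - 1*(-1150)) = 1980 - (-1/1171 + 1150) = 1980 - 1*1346649/1171 = 1980 - 1346649/1171 = 971931/1171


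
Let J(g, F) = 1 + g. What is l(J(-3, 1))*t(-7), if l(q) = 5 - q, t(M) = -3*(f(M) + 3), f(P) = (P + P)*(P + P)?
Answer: -4179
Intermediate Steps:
f(P) = 4*P² (f(P) = (2*P)*(2*P) = 4*P²)
t(M) = -9 - 12*M² (t(M) = -3*(4*M² + 3) = -3*(3 + 4*M²) = -9 - 12*M²)
l(J(-3, 1))*t(-7) = (5 - (1 - 3))*(-9 - 12*(-7)²) = (5 - 1*(-2))*(-9 - 12*49) = (5 + 2)*(-9 - 588) = 7*(-597) = -4179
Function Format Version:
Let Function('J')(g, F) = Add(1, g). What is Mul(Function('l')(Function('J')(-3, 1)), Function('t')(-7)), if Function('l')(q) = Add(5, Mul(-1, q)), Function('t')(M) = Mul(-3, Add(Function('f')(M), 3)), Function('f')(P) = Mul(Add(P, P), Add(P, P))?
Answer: -4179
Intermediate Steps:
Function('f')(P) = Mul(4, Pow(P, 2)) (Function('f')(P) = Mul(Mul(2, P), Mul(2, P)) = Mul(4, Pow(P, 2)))
Function('t')(M) = Add(-9, Mul(-12, Pow(M, 2))) (Function('t')(M) = Mul(-3, Add(Mul(4, Pow(M, 2)), 3)) = Mul(-3, Add(3, Mul(4, Pow(M, 2)))) = Add(-9, Mul(-12, Pow(M, 2))))
Mul(Function('l')(Function('J')(-3, 1)), Function('t')(-7)) = Mul(Add(5, Mul(-1, Add(1, -3))), Add(-9, Mul(-12, Pow(-7, 2)))) = Mul(Add(5, Mul(-1, -2)), Add(-9, Mul(-12, 49))) = Mul(Add(5, 2), Add(-9, -588)) = Mul(7, -597) = -4179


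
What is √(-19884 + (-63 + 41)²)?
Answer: 10*I*√194 ≈ 139.28*I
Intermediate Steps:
√(-19884 + (-63 + 41)²) = √(-19884 + (-22)²) = √(-19884 + 484) = √(-19400) = 10*I*√194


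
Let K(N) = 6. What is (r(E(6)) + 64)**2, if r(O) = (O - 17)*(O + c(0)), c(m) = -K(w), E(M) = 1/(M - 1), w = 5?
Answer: 16289296/625 ≈ 26063.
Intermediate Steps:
E(M) = 1/(-1 + M)
c(m) = -6 (c(m) = -1*6 = -6)
r(O) = (-17 + O)*(-6 + O) (r(O) = (O - 17)*(O - 6) = (-17 + O)*(-6 + O))
(r(E(6)) + 64)**2 = ((102 + (1/(-1 + 6))**2 - 23/(-1 + 6)) + 64)**2 = ((102 + (1/5)**2 - 23/5) + 64)**2 = ((102 + (1/5)**2 - 23*1/5) + 64)**2 = ((102 + 1/25 - 23/5) + 64)**2 = (2436/25 + 64)**2 = (4036/25)**2 = 16289296/625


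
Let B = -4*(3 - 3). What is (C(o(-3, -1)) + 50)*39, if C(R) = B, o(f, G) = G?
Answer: 1950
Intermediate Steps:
B = 0 (B = -4*0 = 0)
C(R) = 0
(C(o(-3, -1)) + 50)*39 = (0 + 50)*39 = 50*39 = 1950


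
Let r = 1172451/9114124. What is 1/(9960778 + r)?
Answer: 294004/2928508612933 ≈ 1.0039e-7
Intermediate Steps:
r = 37821/294004 (r = 1172451*(1/9114124) = 37821/294004 ≈ 0.12864)
1/(9960778 + r) = 1/(9960778 + 37821/294004) = 1/(2928508612933/294004) = 294004/2928508612933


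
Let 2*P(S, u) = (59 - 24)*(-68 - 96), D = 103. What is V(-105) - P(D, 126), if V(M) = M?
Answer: 2765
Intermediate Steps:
P(S, u) = -2870 (P(S, u) = ((59 - 24)*(-68 - 96))/2 = (35*(-164))/2 = (1/2)*(-5740) = -2870)
V(-105) - P(D, 126) = -105 - 1*(-2870) = -105 + 2870 = 2765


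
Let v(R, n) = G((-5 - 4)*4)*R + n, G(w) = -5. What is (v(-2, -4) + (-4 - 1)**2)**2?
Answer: 961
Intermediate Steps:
v(R, n) = n - 5*R (v(R, n) = -5*R + n = n - 5*R)
(v(-2, -4) + (-4 - 1)**2)**2 = ((-4 - 5*(-2)) + (-4 - 1)**2)**2 = ((-4 + 10) + (-5)**2)**2 = (6 + 25)**2 = 31**2 = 961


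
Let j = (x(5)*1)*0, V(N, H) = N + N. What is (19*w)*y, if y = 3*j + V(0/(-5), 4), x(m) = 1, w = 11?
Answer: 0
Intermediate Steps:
V(N, H) = 2*N
j = 0 (j = (1*1)*0 = 1*0 = 0)
y = 0 (y = 3*0 + 2*(0/(-5)) = 0 + 2*(0*(-⅕)) = 0 + 2*0 = 0 + 0 = 0)
(19*w)*y = (19*11)*0 = 209*0 = 0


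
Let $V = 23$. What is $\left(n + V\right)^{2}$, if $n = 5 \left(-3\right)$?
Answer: $64$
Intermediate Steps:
$n = -15$
$\left(n + V\right)^{2} = \left(-15 + 23\right)^{2} = 8^{2} = 64$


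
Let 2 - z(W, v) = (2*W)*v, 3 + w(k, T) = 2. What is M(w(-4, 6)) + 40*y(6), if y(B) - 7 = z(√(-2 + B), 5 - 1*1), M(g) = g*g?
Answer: -279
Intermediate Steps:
w(k, T) = -1 (w(k, T) = -3 + 2 = -1)
z(W, v) = 2 - 2*W*v
M(g) = g²
y(B) = 9 - 8*√(-2 + B) (y(B) = 7 + (2 - 2*√(-2 + B)*(5 - 1*1)) = 7 + (2 - 2*√(-2 + B)*(5 - 1)) = 7 + (2 - 2*√(-2 + B)*4) = 7 + (2 - 8*√(-2 + B)) = 9 - 8*√(-2 + B))
M(w(-4, 6)) + 40*y(6) = (-1)² + 40*(9 - 8*√(-2 + 6)) = 1 + 40*(9 - 8*√4) = 1 + 40*(9 - 8*2) = 1 + 40*(9 - 16) = 1 + 40*(-7) = 1 - 280 = -279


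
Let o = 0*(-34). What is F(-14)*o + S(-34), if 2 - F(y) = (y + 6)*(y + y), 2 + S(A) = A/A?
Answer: -1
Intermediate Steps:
o = 0
S(A) = -1 (S(A) = -2 + A/A = -2 + 1 = -1)
F(y) = 2 - 2*y*(6 + y) (F(y) = 2 - (y + 6)*(y + y) = 2 - (6 + y)*2*y = 2 - 2*y*(6 + y))
F(-14)*o + S(-34) = (2 - 12*(-14) - 2*(-14)**2)*0 - 1 = (2 + 168 - 2*196)*0 - 1 = (2 + 168 - 392)*0 - 1 = -222*0 - 1 = 0 - 1 = -1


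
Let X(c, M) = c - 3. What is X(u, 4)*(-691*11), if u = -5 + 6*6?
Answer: -212828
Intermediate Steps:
u = 31 (u = -5 + 36 = 31)
X(c, M) = -3 + c
X(u, 4)*(-691*11) = (-3 + 31)*(-691*11) = 28*(-7601) = -212828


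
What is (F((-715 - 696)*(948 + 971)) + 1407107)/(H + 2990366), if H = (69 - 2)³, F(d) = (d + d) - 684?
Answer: -4008995/3291129 ≈ -1.2181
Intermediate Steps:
F(d) = -684 + 2*d (F(d) = 2*d - 684 = -684 + 2*d)
H = 300763 (H = 67³ = 300763)
(F((-715 - 696)*(948 + 971)) + 1407107)/(H + 2990366) = ((-684 + 2*((-715 - 696)*(948 + 971))) + 1407107)/(300763 + 2990366) = ((-684 + 2*(-1411*1919)) + 1407107)/3291129 = ((-684 + 2*(-2707709)) + 1407107)*(1/3291129) = ((-684 - 5415418) + 1407107)*(1/3291129) = (-5416102 + 1407107)*(1/3291129) = -4008995*1/3291129 = -4008995/3291129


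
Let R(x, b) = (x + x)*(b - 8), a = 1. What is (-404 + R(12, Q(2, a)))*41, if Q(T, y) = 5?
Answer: -19516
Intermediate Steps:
R(x, b) = 2*x*(-8 + b) (R(x, b) = (2*x)*(-8 + b) = 2*x*(-8 + b))
(-404 + R(12, Q(2, a)))*41 = (-404 + 2*12*(-8 + 5))*41 = (-404 + 2*12*(-3))*41 = (-404 - 72)*41 = -476*41 = -19516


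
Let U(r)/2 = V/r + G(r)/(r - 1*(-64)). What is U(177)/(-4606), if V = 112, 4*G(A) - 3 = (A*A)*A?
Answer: -5221355/2090193 ≈ -2.4980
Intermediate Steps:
G(A) = ¾ + A³/4 (G(A) = ¾ + ((A*A)*A)/4 = ¾ + (A²*A)/4 = ¾ + A³/4)
U(r) = 224/r + 2*(¾ + r³/4)/(64 + r) (U(r) = 2*(112/r + (¾ + r³/4)/(r - 1*(-64))) = 2*(112/r + (¾ + r³/4)/(r + 64)) = 2*(112/r + (¾ + r³/4)/(64 + r)) = 224/r + 2*(¾ + r³/4)/(64 + r))
U(177)/(-4606) = ((½)*(28672 + 177⁴ + 451*177)/(177*(64 + 177)))/(-4606) = ((½)*(1/177)*(28672 + 981506241 + 79827)/241)*(-1/4606) = ((½)*(1/177)*(1/241)*981614740)*(-1/4606) = (490807370/42657)*(-1/4606) = -5221355/2090193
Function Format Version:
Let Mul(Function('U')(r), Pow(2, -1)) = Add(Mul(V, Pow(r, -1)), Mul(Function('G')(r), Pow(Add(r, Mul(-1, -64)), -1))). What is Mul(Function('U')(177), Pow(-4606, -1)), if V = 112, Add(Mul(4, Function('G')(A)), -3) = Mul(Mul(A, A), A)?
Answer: Rational(-5221355, 2090193) ≈ -2.4980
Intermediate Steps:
Function('G')(A) = Add(Rational(3, 4), Mul(Rational(1, 4), Pow(A, 3))) (Function('G')(A) = Add(Rational(3, 4), Mul(Rational(1, 4), Mul(Mul(A, A), A))) = Add(Rational(3, 4), Mul(Rational(1, 4), Mul(Pow(A, 2), A))) = Add(Rational(3, 4), Mul(Rational(1, 4), Pow(A, 3))))
Function('U')(r) = Add(Mul(224, Pow(r, -1)), Mul(2, Pow(Add(64, r), -1), Add(Rational(3, 4), Mul(Rational(1, 4), Pow(r, 3))))) (Function('U')(r) = Mul(2, Add(Mul(112, Pow(r, -1)), Mul(Add(Rational(3, 4), Mul(Rational(1, 4), Pow(r, 3))), Pow(Add(r, Mul(-1, -64)), -1)))) = Mul(2, Add(Mul(112, Pow(r, -1)), Mul(Add(Rational(3, 4), Mul(Rational(1, 4), Pow(r, 3))), Pow(Add(r, 64), -1)))) = Mul(2, Add(Mul(112, Pow(r, -1)), Mul(Add(Rational(3, 4), Mul(Rational(1, 4), Pow(r, 3))), Pow(Add(64, r), -1)))) = Mul(2, Add(Mul(112, Pow(r, -1)), Mul(Pow(Add(64, r), -1), Add(Rational(3, 4), Mul(Rational(1, 4), Pow(r, 3)))))) = Add(Mul(224, Pow(r, -1)), Mul(2, Pow(Add(64, r), -1), Add(Rational(3, 4), Mul(Rational(1, 4), Pow(r, 3))))))
Mul(Function('U')(177), Pow(-4606, -1)) = Mul(Mul(Rational(1, 2), Pow(177, -1), Pow(Add(64, 177), -1), Add(28672, Pow(177, 4), Mul(451, 177))), Pow(-4606, -1)) = Mul(Mul(Rational(1, 2), Rational(1, 177), Pow(241, -1), Add(28672, 981506241, 79827)), Rational(-1, 4606)) = Mul(Mul(Rational(1, 2), Rational(1, 177), Rational(1, 241), 981614740), Rational(-1, 4606)) = Mul(Rational(490807370, 42657), Rational(-1, 4606)) = Rational(-5221355, 2090193)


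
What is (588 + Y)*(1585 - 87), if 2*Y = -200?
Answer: 731024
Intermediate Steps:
Y = -100 (Y = (½)*(-200) = -100)
(588 + Y)*(1585 - 87) = (588 - 100)*(1585 - 87) = 488*1498 = 731024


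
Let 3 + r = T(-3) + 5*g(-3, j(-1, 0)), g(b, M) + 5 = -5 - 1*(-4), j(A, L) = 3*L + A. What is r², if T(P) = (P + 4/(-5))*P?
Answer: 11664/25 ≈ 466.56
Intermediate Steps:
T(P) = P*(-⅘ + P) (T(P) = (P + 4*(-⅕))*P = (P - ⅘)*P = (-⅘ + P)*P = P*(-⅘ + P))
j(A, L) = A + 3*L
g(b, M) = -6 (g(b, M) = -5 + (-5 - 1*(-4)) = -5 + (-5 + 4) = -5 - 1 = -6)
r = -108/5 (r = -3 + ((⅕)*(-3)*(-4 + 5*(-3)) + 5*(-6)) = -3 + ((⅕)*(-3)*(-4 - 15) - 30) = -3 + ((⅕)*(-3)*(-19) - 30) = -3 + (57/5 - 30) = -3 - 93/5 = -108/5 ≈ -21.600)
r² = (-108/5)² = 11664/25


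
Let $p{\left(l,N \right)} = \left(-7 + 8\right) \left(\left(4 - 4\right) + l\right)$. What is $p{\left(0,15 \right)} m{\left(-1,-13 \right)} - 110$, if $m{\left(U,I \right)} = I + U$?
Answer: $-110$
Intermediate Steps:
$p{\left(l,N \right)} = l$ ($p{\left(l,N \right)} = 1 \left(0 + l\right) = 1 l = l$)
$p{\left(0,15 \right)} m{\left(-1,-13 \right)} - 110 = 0 \left(-13 - 1\right) - 110 = 0 \left(-14\right) - 110 = 0 - 110 = -110$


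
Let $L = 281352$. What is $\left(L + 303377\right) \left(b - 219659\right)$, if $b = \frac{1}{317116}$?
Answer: $- \frac{40730692163241947}{317116} \approx -1.2844 \cdot 10^{11}$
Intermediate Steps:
$b = \frac{1}{317116} \approx 3.1534 \cdot 10^{-6}$
$\left(L + 303377\right) \left(b - 219659\right) = \left(281352 + 303377\right) \left(\frac{1}{317116} - 219659\right) = 584729 \left(- \frac{69657383443}{317116}\right) = - \frac{40730692163241947}{317116}$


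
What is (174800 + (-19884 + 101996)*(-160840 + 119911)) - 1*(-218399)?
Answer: -3360368849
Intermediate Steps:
(174800 + (-19884 + 101996)*(-160840 + 119911)) - 1*(-218399) = (174800 + 82112*(-40929)) + 218399 = (174800 - 3360762048) + 218399 = -3360587248 + 218399 = -3360368849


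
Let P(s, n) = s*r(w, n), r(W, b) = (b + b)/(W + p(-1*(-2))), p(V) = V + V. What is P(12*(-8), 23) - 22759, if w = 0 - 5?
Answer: -18343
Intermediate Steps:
w = -5
p(V) = 2*V
r(W, b) = 2*b/(4 + W) (r(W, b) = (b + b)/(W + 2*(-1*(-2))) = (2*b)/(W + 2*2) = (2*b)/(W + 4) = (2*b)/(4 + W) = 2*b/(4 + W))
P(s, n) = -2*n*s (P(s, n) = s*(2*n/(4 - 5)) = s*(2*n/(-1)) = s*(2*n*(-1)) = s*(-2*n) = -2*n*s)
P(12*(-8), 23) - 22759 = -2*23*12*(-8) - 22759 = -2*23*(-96) - 22759 = 4416 - 22759 = -18343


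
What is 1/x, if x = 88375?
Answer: 1/88375 ≈ 1.1315e-5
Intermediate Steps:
1/x = 1/88375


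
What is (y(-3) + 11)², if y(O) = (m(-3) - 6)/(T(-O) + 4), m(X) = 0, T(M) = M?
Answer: 5041/49 ≈ 102.88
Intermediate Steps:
y(O) = -6/(4 - O) (y(O) = (0 - 6)/(-O + 4) = -6/(4 - O))
(y(-3) + 11)² = (6/(-4 - 3) + 11)² = (6/(-7) + 11)² = (6*(-⅐) + 11)² = (-6/7 + 11)² = (71/7)² = 5041/49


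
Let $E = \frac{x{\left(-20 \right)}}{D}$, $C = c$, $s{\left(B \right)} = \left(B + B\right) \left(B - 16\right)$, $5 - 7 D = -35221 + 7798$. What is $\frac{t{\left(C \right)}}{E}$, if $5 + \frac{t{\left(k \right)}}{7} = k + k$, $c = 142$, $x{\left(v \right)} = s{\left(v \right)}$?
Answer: $\frac{212567}{40} \approx 5314.2$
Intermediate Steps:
$D = \frac{27428}{7}$ ($D = \frac{5}{7} - \frac{-35221 + 7798}{7} = \frac{5}{7} - - \frac{27423}{7} = \frac{5}{7} + \frac{27423}{7} = \frac{27428}{7} \approx 3918.3$)
$s{\left(B \right)} = 2 B \left(-16 + B\right)$
$x{\left(v \right)} = 2 v \left(-16 + v\right)$
$C = 142$
$t{\left(k \right)} = -35 + 14 k$ ($t{\left(k \right)} = -35 + 7 \left(k + k\right) = -35 + 7 \cdot 2 k = -35 + 14 k$)
$E = \frac{2520}{6857}$ ($E = \frac{2 \left(-20\right) \left(-16 - 20\right)}{\frac{27428}{7}} = 2 \left(-20\right) \left(-36\right) \frac{7}{27428} = 1440 \cdot \frac{7}{27428} = \frac{2520}{6857} \approx 0.36751$)
$\frac{t{\left(C \right)}}{E} = \frac{-35 + 14 \cdot 142}{\frac{2520}{6857}} = \left(-35 + 1988\right) \frac{6857}{2520} = 1953 \cdot \frac{6857}{2520} = \frac{212567}{40}$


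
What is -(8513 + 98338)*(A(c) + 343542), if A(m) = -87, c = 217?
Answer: -36698510205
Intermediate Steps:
-(8513 + 98338)*(A(c) + 343542) = -(8513 + 98338)*(-87 + 343542) = -106851*343455 = -1*36698510205 = -36698510205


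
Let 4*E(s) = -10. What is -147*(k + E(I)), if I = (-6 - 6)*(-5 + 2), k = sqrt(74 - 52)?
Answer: 735/2 - 147*sqrt(22) ≈ -321.99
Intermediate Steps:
k = sqrt(22) ≈ 4.6904
I = 36 (I = -12*(-3) = 36)
E(s) = -5/2 (E(s) = (1/4)*(-10) = -5/2)
-147*(k + E(I)) = -147*(sqrt(22) - 5/2) = -147*(-5/2 + sqrt(22)) = 735/2 - 147*sqrt(22)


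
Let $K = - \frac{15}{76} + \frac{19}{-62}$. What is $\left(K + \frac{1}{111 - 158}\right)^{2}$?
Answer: $\frac{3380841025}{12261575824} \approx 0.27573$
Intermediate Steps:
$K = - \frac{1187}{2356}$ ($K = \left(-15\right) \frac{1}{76} + 19 \left(- \frac{1}{62}\right) = - \frac{15}{76} - \frac{19}{62} = - \frac{1187}{2356} \approx -0.50382$)
$\left(K + \frac{1}{111 - 158}\right)^{2} = \left(- \frac{1187}{2356} + \frac{1}{111 - 158}\right)^{2} = \left(- \frac{1187}{2356} + \frac{1}{-47}\right)^{2} = \left(- \frac{1187}{2356} - \frac{1}{47}\right)^{2} = \left(- \frac{58145}{110732}\right)^{2} = \frac{3380841025}{12261575824}$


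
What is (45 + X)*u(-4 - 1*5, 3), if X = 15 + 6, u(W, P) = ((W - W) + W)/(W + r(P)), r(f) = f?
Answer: 99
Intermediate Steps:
u(W, P) = W/(P + W) (u(W, P) = ((W - W) + W)/(W + P) = (0 + W)/(P + W) = W/(P + W))
X = 21
(45 + X)*u(-4 - 1*5, 3) = (45 + 21)*((-4 - 1*5)/(3 + (-4 - 1*5))) = 66*((-4 - 5)/(3 + (-4 - 5))) = 66*(-9/(3 - 9)) = 66*(-9/(-6)) = 66*(-9*(-⅙)) = 66*(3/2) = 99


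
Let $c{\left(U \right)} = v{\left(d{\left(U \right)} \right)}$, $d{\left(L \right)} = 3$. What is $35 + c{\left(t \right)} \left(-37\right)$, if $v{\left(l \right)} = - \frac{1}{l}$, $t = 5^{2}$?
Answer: $\frac{142}{3} \approx 47.333$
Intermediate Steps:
$t = 25$
$c{\left(U \right)} = - \frac{1}{3}$
$35 + c{\left(t \right)} \left(-37\right) = 35 - - \frac{37}{3} = 35 + \frac{37}{3} = \frac{142}{3}$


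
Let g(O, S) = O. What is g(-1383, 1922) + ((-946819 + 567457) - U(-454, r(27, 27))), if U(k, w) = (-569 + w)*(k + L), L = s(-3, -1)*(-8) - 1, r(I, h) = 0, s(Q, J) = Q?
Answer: -625984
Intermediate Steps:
L = 23 (L = -3*(-8) - 1 = 24 - 1 = 23)
U(k, w) = (-569 + w)*(23 + k) (U(k, w) = (-569 + w)*(k + 23) = (-569 + w)*(23 + k))
g(-1383, 1922) + ((-946819 + 567457) - U(-454, r(27, 27))) = -1383 + ((-946819 + 567457) - (-13087 - 569*(-454) + 23*0 - 454*0)) = -1383 + (-379362 - (-13087 + 258326 + 0 + 0)) = -1383 + (-379362 - 1*245239) = -1383 + (-379362 - 245239) = -1383 - 624601 = -625984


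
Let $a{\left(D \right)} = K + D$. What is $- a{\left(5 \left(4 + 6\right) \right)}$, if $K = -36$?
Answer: $-14$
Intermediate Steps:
$a{\left(D \right)} = -36 + D$
$- a{\left(5 \left(4 + 6\right) \right)} = - (-36 + 5 \left(4 + 6\right)) = - (-36 + 5 \cdot 10) = - (-36 + 50) = \left(-1\right) 14 = -14$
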